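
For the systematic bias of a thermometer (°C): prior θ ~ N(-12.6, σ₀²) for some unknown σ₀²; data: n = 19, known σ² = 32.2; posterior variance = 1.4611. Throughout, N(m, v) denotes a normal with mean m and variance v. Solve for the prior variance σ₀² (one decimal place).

Posterior precision equals prior precision plus data precision: 1/σ_n² = 1/σ₀² + n/σ².
So 1/σ₀² = 1/1.4611 − 19/32.2 = 0.684416 − 0.590062 = 0.094354.
Hence σ₀² = 1/0.094354 ≈ 10.6.

σ₀² = 10.6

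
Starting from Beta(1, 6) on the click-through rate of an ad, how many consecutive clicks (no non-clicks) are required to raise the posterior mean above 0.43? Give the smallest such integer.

After k clicks and 0 non-clicks the posterior is Beta(1+k, 6), with mean (1+k)/(1+6+k).
Set (1+k)/(7+k) > 0.43 and solve: k > (0.43·7 − 1)/(1 − 0.43) = 3.526.
The smallest integer exceeding 3.526 is 4.

k = 4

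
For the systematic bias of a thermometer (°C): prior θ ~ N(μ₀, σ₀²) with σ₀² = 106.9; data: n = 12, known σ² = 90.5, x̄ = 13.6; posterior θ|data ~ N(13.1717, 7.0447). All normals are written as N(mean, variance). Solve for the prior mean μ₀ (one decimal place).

The posterior mean is a precision-weighted average: μ_n = (τ₀μ₀ + τ_data·x̄)/(τ₀+τ_data), with τ₀=1/σ₀² and τ_data=n/σ².
Here τ₀ = 1/106.9 = 0.009355 and τ_data = 12/90.5 = 0.132597, so τ_n = 0.141952.
Rearranging for μ₀: μ₀ = (μ_n·τ_n − τ_data·x̄)/τ₀ = (13.1717·0.141952 − 0.132597·13.6) / 0.009355 = 0.066430/0.009355 ≈ 7.1.

μ₀ = 7.1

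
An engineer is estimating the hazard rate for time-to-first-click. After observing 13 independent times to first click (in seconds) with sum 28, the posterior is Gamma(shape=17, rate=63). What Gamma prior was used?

Gamma(shape=4, rate=35)

Gamma–exponential conjugacy: posterior shape = α + n, posterior rate = β + Σtᵢ.
So α = 17 − 13 = 4 and β = 63 − 28 = 35.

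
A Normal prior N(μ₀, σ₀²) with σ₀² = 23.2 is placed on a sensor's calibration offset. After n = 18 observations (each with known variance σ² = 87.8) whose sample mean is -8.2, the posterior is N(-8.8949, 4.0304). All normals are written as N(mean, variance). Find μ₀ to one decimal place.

μ₀ = -12.2

The posterior mean is a precision-weighted average: μ_n = (τ₀μ₀ + τ_data·x̄)/(τ₀+τ_data), with τ₀=1/σ₀² and τ_data=n/σ².
Here τ₀ = 1/23.2 = 0.043103 and τ_data = 18/87.8 = 0.205011, so τ_n = 0.248114.
Rearranging for μ₀: μ₀ = (μ_n·τ_n − τ_data·x̄)/τ₀ = (-8.8949·0.248114 − 0.205011·-8.2) / 0.043103 = -0.525859/0.043103 ≈ -12.2.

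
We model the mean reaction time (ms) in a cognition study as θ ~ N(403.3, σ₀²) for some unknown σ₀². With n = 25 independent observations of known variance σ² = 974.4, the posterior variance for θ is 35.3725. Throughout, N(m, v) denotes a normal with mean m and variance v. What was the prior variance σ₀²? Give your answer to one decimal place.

For the Normal–Normal model with known σ², precisions add: τ_n = τ₀ + n/σ².
So 1/σ₀² = 1/35.3725 − 25/974.4 = 0.028271 − 0.025657 = 0.002614.
Hence σ₀² = 1/0.002614 ≈ 382.6.

σ₀² = 382.6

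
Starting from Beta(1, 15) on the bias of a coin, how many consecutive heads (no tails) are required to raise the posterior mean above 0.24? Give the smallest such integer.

k = 4

After k heads and 0 tails the posterior is Beta(1+k, 15), with mean (1+k)/(1+15+k).
Set (1+k)/(16+k) > 0.24 and solve: k > (0.24·16 − 1)/(1 − 0.24) = 3.737.
The smallest integer exceeding 3.737 is 4, and checking k=4: (5)/(20) = 0.2500 > 0.24.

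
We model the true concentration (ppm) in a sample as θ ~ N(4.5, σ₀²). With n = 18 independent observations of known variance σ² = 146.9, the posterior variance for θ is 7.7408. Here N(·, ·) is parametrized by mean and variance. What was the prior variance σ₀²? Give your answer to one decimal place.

For the Normal–Normal model with known σ², precisions add: τ_n = τ₀ + n/σ².
So 1/σ₀² = 1/7.7408 − 18/146.9 = 0.129186 − 0.122532 = 0.006654.
Hence σ₀² = 1/0.006654 ≈ 150.3.

σ₀² = 150.3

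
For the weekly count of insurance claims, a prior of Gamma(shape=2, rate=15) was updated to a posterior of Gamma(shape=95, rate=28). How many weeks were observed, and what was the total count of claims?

n = 13 weeks with total 93 claims

A Gamma(α, β) prior (rate parametrization) on a Poisson rate with n observations summing to S gives posterior Gamma(α+S, β+n).
Matching: Σxᵢ = 95 − 2 = 93 and n = 28 − 15 = 13.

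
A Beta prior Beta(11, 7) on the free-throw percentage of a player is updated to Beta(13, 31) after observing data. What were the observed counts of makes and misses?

Under Beta–binomial conjugacy the posterior parameters are (α+s, β+f).
Match parameters: s=13−11=2, f=31−7=24.

2 makes and 24 misses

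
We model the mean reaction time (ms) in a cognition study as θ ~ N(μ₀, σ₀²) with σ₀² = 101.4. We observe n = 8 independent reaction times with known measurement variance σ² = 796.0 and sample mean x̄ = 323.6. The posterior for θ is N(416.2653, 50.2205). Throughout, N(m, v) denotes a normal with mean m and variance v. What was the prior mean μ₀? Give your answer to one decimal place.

The posterior mean is a precision-weighted average: μ_n = (τ₀μ₀ + τ_data·x̄)/(τ₀+τ_data), with τ₀=1/σ₀² and τ_data=n/σ².
Here τ₀ = 1/101.4 = 0.009862 and τ_data = 8/796.0 = 0.010050, so τ_n = 0.019912.
Rearranging for μ₀: μ₀ = (μ_n·τ_n − τ_data·x̄)/τ₀ = (416.2653·0.019912 − 0.010050·323.6) / 0.009862 = 5.036495/0.009862 ≈ 510.7.

μ₀ = 510.7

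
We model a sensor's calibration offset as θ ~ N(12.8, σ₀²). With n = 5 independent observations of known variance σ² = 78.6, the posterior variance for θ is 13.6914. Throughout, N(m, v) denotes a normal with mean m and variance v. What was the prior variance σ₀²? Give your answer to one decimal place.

σ₀² = 106.1

For the Normal–Normal model with known σ², precisions add: τ_n = τ₀ + n/σ².
So 1/σ₀² = 1/13.6914 − 5/78.6 = 0.073039 − 0.063613 = 0.009426.
Hence σ₀² = 1/0.009426 ≈ 106.1.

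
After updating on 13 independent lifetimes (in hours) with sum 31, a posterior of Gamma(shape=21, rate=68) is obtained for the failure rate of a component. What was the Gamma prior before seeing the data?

Gamma(shape=8, rate=37)

For an exponential likelihood with a Gamma(α, β) prior on the rate, n observations with total T give posterior Gamma(α+n, β+T).
So α = 21 − 13 = 8 and β = 68 − 31 = 37.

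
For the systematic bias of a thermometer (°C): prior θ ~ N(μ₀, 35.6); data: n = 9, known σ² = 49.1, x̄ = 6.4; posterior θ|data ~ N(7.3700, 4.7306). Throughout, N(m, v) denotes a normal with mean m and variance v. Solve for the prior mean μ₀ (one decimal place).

The posterior mean is a precision-weighted average: μ_n = (τ₀μ₀ + τ_data·x̄)/(τ₀+τ_data), with τ₀=1/σ₀² and τ_data=n/σ².
Here τ₀ = 1/35.6 = 0.028090 and τ_data = 9/49.1 = 0.183299, so τ_n = 0.211389.
Rearranging for μ₀: μ₀ = (μ_n·τ_n − τ_data·x̄)/τ₀ = (7.3700·0.211389 − 0.183299·6.4) / 0.028090 = 0.384823/0.028090 ≈ 13.7.

μ₀ = 13.7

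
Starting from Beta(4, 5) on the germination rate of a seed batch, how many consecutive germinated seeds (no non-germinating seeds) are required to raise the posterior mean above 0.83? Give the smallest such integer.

After k germinated seeds and 0 non-germinating seeds the posterior is Beta(4+k, 5), with mean (4+k)/(4+5+k).
Set (4+k)/(9+k) > 0.83 and solve: k > (0.83·9 − 4)/(1 − 0.83) = 20.412.
The smallest integer exceeding 20.412 is 21.

k = 21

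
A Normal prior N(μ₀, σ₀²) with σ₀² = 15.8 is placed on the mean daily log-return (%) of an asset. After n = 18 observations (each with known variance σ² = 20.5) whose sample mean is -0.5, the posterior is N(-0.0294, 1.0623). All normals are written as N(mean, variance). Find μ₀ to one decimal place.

μ₀ = 6.5

With known observation variance, the Normal–Normal posterior has precision τ_n = τ₀ + n/σ² and mean μ_n = (τ₀μ₀ + (n/σ²)x̄)/τ_n.
Here τ₀ = 1/15.8 = 0.063291 and τ_data = 18/20.5 = 0.878049, so τ_n = 0.941340.
Rearranging for μ₀: μ₀ = (μ_n·τ_n − τ_data·x̄)/τ₀ = (-0.0294·0.941340 − 0.878049·-0.5) / 0.063291 = 0.411349/0.063291 ≈ 6.5.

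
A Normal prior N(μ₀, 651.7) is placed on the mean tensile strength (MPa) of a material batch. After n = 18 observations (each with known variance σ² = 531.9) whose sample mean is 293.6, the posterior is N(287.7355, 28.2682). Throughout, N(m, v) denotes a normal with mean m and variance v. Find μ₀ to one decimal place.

μ₀ = 158.4

With known observation variance, the Normal–Normal posterior has precision τ_n = τ₀ + n/σ² and mean μ_n = (τ₀μ₀ + (n/σ²)x̄)/τ_n.
Here τ₀ = 1/651.7 = 0.001534 and τ_data = 18/531.9 = 0.033841, so τ_n = 0.035375.
Rearranging for μ₀: μ₀ = (μ_n·τ_n − τ_data·x̄)/τ₀ = (287.7355·0.035375 − 0.033841·293.6) / 0.001534 = 0.242926/0.001534 ≈ 158.4.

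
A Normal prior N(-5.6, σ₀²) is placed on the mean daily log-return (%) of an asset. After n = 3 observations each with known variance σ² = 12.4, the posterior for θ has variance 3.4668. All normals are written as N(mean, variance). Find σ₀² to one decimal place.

σ₀² = 21.5

Posterior precision equals prior precision plus data precision: 1/σ_n² = 1/σ₀² + n/σ².
So 1/σ₀² = 1/3.4668 − 3/12.4 = 0.288450 − 0.241935 = 0.046515.
Hence σ₀² = 1/0.046515 ≈ 21.5.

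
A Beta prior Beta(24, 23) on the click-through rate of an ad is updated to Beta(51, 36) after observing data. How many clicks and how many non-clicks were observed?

Under Beta–binomial conjugacy the posterior parameters are (a+s, b+f).
So s = 51 − 24 = 27 and f = 36 − 23 = 13.

27 clicks and 13 non-clicks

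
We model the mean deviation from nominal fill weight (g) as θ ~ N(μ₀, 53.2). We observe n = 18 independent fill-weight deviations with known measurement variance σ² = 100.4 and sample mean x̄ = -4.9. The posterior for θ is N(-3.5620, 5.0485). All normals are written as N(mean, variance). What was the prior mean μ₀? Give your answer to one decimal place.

μ₀ = 9.2

The posterior mean is a precision-weighted average: μ_n = (τ₀μ₀ + τ_data·x̄)/(τ₀+τ_data), with τ₀=1/σ₀² and τ_data=n/σ².
Here τ₀ = 1/53.2 = 0.018797 and τ_data = 18/100.4 = 0.179283, so τ_n = 0.198080.
Rearranging for μ₀: μ₀ = (μ_n·τ_n − τ_data·x̄)/τ₀ = (-3.5620·0.198080 − 0.179283·-4.9) / 0.018797 = 0.172926/0.018797 ≈ 9.2.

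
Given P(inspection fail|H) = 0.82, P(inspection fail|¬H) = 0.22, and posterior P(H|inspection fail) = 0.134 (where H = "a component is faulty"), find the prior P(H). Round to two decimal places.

P(H) = 0.04

Bayes' rule in odds form gives O(H|E) = O(H)·[P(E|H)/P(E|¬H)], hence O(H) = O(H|E)/LR.
Posterior odds = 0.134/(1−0.134) = 0.1547. LR = 0.82/0.22 = 3.7273.
Prior odds = 0.1547/3.7273 = 0.0415, so P(H) = 0.0415/(1+0.0415) ≈ 0.04.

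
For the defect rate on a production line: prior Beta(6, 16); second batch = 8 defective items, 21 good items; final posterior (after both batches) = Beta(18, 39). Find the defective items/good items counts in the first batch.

4 defective items and 2 good items

Because Beta–binomial updating is additive in the counts, the combined data contributed (α_post−α_prior, β_post−β_prior) successes and failures.
Total across both batches: 18−6=12 defective items, 39−16=23 good items.
Subtract the second batch: 12−8=4 defective items and 23−21=2 good items.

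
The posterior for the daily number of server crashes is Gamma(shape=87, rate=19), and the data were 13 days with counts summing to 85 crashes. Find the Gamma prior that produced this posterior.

A Gamma(α, β) prior (rate parametrization) on a Poisson rate with n observations summing to S gives posterior Gamma(α+S, β+n).
So α = 87 − 85 = 2 and β = 19 − 13 = 6.

Gamma(shape=2, rate=6)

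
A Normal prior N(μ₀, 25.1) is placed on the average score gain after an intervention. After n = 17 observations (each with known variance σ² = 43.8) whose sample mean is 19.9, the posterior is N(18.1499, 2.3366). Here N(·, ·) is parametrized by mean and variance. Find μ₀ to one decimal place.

With known observation variance, the Normal–Normal posterior has precision τ_n = τ₀ + n/σ² and mean μ_n = (τ₀μ₀ + (n/σ²)x̄)/τ_n.
Here τ₀ = 1/25.1 = 0.039841 and τ_data = 17/43.8 = 0.388128, so τ_n = 0.427969.
Rearranging for μ₀: μ₀ = (μ_n·τ_n − τ_data·x̄)/τ₀ = (18.1499·0.427969 − 0.388128·19.9) / 0.039841 = 0.043847/0.039841 ≈ 1.1.

μ₀ = 1.1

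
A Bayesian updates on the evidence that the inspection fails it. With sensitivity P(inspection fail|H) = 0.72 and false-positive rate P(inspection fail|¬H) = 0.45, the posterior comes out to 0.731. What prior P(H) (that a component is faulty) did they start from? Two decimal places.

P(H) = 0.63

In odds form, posterior odds = prior odds × likelihood ratio, so prior odds = posterior odds ÷ LR.
Posterior odds = 0.731/(1−0.731) = 2.7175. LR = 0.72/0.45 = 1.6000.
Prior odds = 2.7175/1.6000 = 1.6984, so P(H) = 1.6984/(1+1.6984) ≈ 0.63.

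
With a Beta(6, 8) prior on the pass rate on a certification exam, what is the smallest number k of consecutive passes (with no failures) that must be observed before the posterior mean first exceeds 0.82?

k = 31

After k passes and 0 failures the posterior is Beta(6+k, 8), with mean (6+k)/(6+8+k).
Set (6+k)/(14+k) > 0.82 and solve: k > (0.82·14 − 6)/(1 − 0.82) = 30.444.
The smallest integer exceeding 30.444 is 31, and checking k=31: (37)/(45) = 0.8222 > 0.82.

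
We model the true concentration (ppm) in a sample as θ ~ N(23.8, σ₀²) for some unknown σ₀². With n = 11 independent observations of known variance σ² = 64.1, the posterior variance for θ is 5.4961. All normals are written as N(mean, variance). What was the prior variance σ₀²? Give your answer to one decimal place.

σ₀² = 96.7

Posterior precision equals prior precision plus data precision: 1/σ_n² = 1/σ₀² + n/σ².
So 1/σ₀² = 1/5.4961 − 11/64.1 = 0.181947 − 0.171607 = 0.010340.
Hence σ₀² = 1/0.010340 ≈ 96.7.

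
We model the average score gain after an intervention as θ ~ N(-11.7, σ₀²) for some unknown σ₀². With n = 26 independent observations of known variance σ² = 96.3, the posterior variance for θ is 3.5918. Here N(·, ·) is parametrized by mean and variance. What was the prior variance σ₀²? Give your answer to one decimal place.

For the Normal–Normal model with known σ², precisions add: τ_n = τ₀ + n/σ².
So 1/σ₀² = 1/3.5918 − 26/96.3 = 0.278412 − 0.269990 = 0.008422.
Hence σ₀² = 1/0.008422 ≈ 118.7.

σ₀² = 118.7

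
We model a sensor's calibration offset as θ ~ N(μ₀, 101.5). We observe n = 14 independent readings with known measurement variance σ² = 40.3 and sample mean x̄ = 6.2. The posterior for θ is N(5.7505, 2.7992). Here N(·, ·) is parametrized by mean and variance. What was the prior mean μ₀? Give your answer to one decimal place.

With known observation variance, the Normal–Normal posterior has precision τ_n = τ₀ + n/σ² and mean μ_n = (τ₀μ₀ + (n/σ²)x̄)/τ_n.
Here τ₀ = 1/101.5 = 0.009852 and τ_data = 14/40.3 = 0.347395, so τ_n = 0.357247.
Rearranging for μ₀: μ₀ = (μ_n·τ_n − τ_data·x̄)/τ₀ = (5.7505·0.357247 − 0.347395·6.2) / 0.009852 = -0.099500/0.009852 ≈ -10.1.

μ₀ = -10.1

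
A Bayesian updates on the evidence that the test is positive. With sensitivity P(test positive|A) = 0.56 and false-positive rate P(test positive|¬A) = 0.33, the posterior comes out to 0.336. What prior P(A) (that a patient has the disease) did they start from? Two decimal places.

P(A) = 0.23

In odds form, posterior odds = prior odds × likelihood ratio, so prior odds = posterior odds ÷ LR.
Posterior odds = 0.336/(1−0.336) = 0.5060. LR = 0.56/0.33 = 1.6970.
Prior odds = 0.5060/1.6970 = 0.2982, so P(A) = 0.2982/(1+0.2982) ≈ 0.23.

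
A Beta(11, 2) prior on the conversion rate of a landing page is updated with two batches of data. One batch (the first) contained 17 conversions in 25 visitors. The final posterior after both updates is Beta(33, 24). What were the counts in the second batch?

Because Beta–binomial updating is additive in the counts, the combined data contributed (α_post−α_prior, β_post−β_prior) successes and failures.
Total across both batches: 33−11=22 conversions, 24−2=22 bounces.
Subtract the first batch: 22−17=5 conversions and 22−8=14 bounces.

5 conversions and 14 bounces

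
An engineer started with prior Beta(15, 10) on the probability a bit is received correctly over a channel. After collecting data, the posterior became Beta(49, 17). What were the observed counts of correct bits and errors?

34 correct bits and 7 errors

Under Beta–binomial conjugacy the posterior parameters are (a+s, b+f).
Match parameters: s=49−15=34, f=17−10=7.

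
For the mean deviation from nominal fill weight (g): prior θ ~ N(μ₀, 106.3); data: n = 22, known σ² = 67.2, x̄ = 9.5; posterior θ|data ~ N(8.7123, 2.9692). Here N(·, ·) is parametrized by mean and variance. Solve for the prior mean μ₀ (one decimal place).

μ₀ = -18.7

The posterior mean is a precision-weighted average: μ_n = (τ₀μ₀ + τ_data·x̄)/(τ₀+τ_data), with τ₀=1/σ₀² and τ_data=n/σ².
Here τ₀ = 1/106.3 = 0.009407 and τ_data = 22/67.2 = 0.327381, so τ_n = 0.336788.
Rearranging for μ₀: μ₀ = (μ_n·τ_n − τ_data·x̄)/τ₀ = (8.7123·0.336788 − 0.327381·9.5) / 0.009407 = -0.175921/0.009407 ≈ -18.7.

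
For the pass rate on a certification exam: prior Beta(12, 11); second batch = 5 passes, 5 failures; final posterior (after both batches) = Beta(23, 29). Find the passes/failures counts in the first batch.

6 passes and 13 failures

Sequential conjugate updates are equivalent to a single update on the pooled data, so total successes = posterior α − prior α and total failures = posterior β − prior β.
Total across both batches: 23−12=11 passes, 29−11=18 failures.
Subtract the second batch: 11−5=6 passes and 18−5=13 failures.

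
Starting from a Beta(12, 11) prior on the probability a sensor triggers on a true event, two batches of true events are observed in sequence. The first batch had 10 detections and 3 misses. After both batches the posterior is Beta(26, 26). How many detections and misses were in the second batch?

4 detections and 12 misses

Sequential conjugate updates are equivalent to a single update on the pooled data, so total successes = posterior α − prior α and total failures = posterior β − prior β.
Total across both batches: 26−12=14 detections, 26−11=15 misses.
Subtract the first batch: 14−10=4 detections and 15−3=12 misses.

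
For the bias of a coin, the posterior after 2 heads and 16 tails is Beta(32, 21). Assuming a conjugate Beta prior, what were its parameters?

Beta(30, 5)

Beta is conjugate to the binomial likelihood: posterior = Beta(α+s, β+f).
So α = 32 − 2 = 30 and β = 21 − 16 = 5.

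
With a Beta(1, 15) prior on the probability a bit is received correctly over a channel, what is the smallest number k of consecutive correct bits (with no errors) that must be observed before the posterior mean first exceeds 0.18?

After k correct bits and 0 errors the posterior is Beta(1+k, 15), with mean (1+k)/(1+15+k).
Set (1+k)/(16+k) > 0.18 and solve: k > (0.18·16 − 1)/(1 − 0.18) = 2.293.
The smallest integer exceeding 2.293 is 3, and checking k=3: (4)/(19) = 0.2105 > 0.18.

k = 3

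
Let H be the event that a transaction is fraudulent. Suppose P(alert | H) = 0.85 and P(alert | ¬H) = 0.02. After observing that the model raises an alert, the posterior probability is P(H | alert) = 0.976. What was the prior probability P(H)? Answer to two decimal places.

P(H) = 0.49

In odds form, posterior odds = prior odds × likelihood ratio, so prior odds = posterior odds ÷ LR.
Posterior odds = 0.976/(1−0.976) = 40.6667. LR = 0.85/0.02 = 42.5000.
Prior odds = 40.6667/42.5000 = 0.9569, so P(H) = 0.9569/(1+0.9569) ≈ 0.49.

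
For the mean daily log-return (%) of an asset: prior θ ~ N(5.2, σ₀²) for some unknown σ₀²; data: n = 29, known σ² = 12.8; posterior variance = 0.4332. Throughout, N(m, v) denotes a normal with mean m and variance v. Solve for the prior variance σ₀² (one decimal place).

Posterior precision equals prior precision plus data precision: 1/σ_n² = 1/σ₀² + n/σ².
So 1/σ₀² = 1/0.4332 − 29/12.8 = 2.308403 − 2.265625 = 0.042778.
Hence σ₀² = 1/0.042778 ≈ 23.4.

σ₀² = 23.4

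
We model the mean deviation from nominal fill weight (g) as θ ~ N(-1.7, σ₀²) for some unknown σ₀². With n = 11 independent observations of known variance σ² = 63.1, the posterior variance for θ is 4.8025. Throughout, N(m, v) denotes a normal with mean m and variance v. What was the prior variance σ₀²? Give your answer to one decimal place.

For the Normal–Normal model with known σ², precisions add: τ_n = τ₀ + n/σ².
So 1/σ₀² = 1/4.8025 − 11/63.1 = 0.208225 − 0.174326 = 0.033899.
Hence σ₀² = 1/0.033899 ≈ 29.5.

σ₀² = 29.5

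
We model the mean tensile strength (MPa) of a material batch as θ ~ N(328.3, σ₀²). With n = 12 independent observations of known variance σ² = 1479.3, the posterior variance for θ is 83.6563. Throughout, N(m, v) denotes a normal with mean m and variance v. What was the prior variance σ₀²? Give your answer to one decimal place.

σ₀² = 260.3

Posterior precision equals prior precision plus data precision: 1/σ_n² = 1/σ₀² + n/σ².
So 1/σ₀² = 1/83.6563 − 12/1479.3 = 0.011954 − 0.008112 = 0.003842.
Hence σ₀² = 1/0.003842 ≈ 260.3.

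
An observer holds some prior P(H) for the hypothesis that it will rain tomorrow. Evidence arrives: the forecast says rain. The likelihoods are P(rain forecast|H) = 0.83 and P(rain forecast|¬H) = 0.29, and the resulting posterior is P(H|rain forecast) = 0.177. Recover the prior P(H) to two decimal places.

P(H) = 0.07

Bayes' rule in odds form gives O(H|E) = O(H)·[P(E|H)/P(E|¬H)], hence O(H) = O(H|E)/LR.
Posterior odds = 0.177/(1−0.177) = 0.2151. LR = 0.83/0.29 = 2.8621.
Prior odds = 0.2151/2.8621 = 0.0752, so P(H) = 0.0752/(1+0.0752) ≈ 0.07.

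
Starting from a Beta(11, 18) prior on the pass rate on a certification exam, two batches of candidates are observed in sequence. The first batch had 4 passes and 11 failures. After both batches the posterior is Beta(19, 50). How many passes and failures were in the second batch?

4 passes and 21 failures

Because Beta–binomial updating is additive in the counts, the combined data contributed (α_post−α_prior, β_post−β_prior) successes and failures.
Total across both batches: 19−11=8 passes, 50−18=32 failures.
Subtract the first batch: 8−4=4 passes and 32−11=21 failures.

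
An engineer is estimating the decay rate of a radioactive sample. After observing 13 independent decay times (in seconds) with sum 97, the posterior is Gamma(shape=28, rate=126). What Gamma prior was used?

For an exponential likelihood with a Gamma(α, β) prior on the rate, n observations with total T give posterior Gamma(α+n, β+T).
So α = 28 − 13 = 15 and β = 126 − 97 = 29.

Gamma(shape=15, rate=29)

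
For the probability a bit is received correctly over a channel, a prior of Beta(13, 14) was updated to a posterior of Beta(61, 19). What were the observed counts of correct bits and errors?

48 correct bits and 5 errors

Beta is conjugate to the binomial likelihood: posterior = Beta(α+s, β+f).
Match parameters: s=61−13=48, f=19−14=5.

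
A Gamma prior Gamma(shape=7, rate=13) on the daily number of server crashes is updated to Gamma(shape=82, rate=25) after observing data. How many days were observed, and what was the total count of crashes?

n = 12 days with total 75 crashes

A Gamma(α, β) prior (rate parametrization) on a Poisson rate with n observations summing to S gives posterior Gamma(α+S, β+n).
Matching: Σxᵢ = 82 − 7 = 75 and n = 25 − 13 = 12.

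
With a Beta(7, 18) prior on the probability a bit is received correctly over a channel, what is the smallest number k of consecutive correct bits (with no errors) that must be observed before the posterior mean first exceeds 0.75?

After k correct bits and 0 errors the posterior is Beta(7+k, 18), with mean (7+k)/(7+18+k).
Set (7+k)/(25+k) > 0.75 and solve: k > (0.75·25 − 7)/(1 − 0.75) = 47.000.
The smallest integer exceeding 47.000 is 48.

k = 48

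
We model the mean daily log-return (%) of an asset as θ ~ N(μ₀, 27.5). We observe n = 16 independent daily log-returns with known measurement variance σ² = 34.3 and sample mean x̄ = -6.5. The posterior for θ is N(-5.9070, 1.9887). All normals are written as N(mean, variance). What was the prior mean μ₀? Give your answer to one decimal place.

μ₀ = 1.7

With known observation variance, the Normal–Normal posterior has precision τ_n = τ₀ + n/σ² and mean μ_n = (τ₀μ₀ + (n/σ²)x̄)/τ_n.
Here τ₀ = 1/27.5 = 0.036364 and τ_data = 16/34.3 = 0.466472, so τ_n = 0.502836.
Rearranging for μ₀: μ₀ = (μ_n·τ_n − τ_data·x̄)/τ₀ = (-5.9070·0.502836 − 0.466472·-6.5) / 0.036364 = 0.061816/0.036364 ≈ 1.7.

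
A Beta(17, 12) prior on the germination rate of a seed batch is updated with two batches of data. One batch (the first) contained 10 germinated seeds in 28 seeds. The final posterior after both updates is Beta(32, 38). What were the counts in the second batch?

5 germinated seeds and 8 non-germinating seeds

Sequential conjugate updates are equivalent to a single update on the pooled data, so total successes = posterior α − prior α and total failures = posterior β − prior β.
Total across both batches: 32−17=15 germinated seeds, 38−12=26 non-germinating seeds.
Subtract the first batch: 15−10=5 germinated seeds and 26−18=8 non-germinating seeds.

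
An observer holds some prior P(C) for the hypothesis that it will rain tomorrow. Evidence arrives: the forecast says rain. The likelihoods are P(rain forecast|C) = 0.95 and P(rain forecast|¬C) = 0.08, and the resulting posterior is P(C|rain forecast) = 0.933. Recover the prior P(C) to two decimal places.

P(C) = 0.54

Bayes' rule in odds form gives O(C|E) = O(C)·[P(E|C)/P(E|¬C)], hence O(C) = O(C|E)/LR.
Posterior odds = 0.933/(1−0.933) = 13.9254. LR = 0.95/0.08 = 11.8750.
Prior odds = 13.9254/11.8750 = 1.1727, so P(C) = 1.1727/(1+1.1727) ≈ 0.54.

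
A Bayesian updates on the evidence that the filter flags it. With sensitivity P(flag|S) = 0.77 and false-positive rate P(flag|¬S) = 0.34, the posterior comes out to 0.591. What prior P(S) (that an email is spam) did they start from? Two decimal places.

P(S) = 0.39

In odds form, posterior odds = prior odds × likelihood ratio, so prior odds = posterior odds ÷ LR.
Posterior odds = 0.591/(1−0.591) = 1.4450. LR = 0.77/0.34 = 2.2647.
Prior odds = 1.4450/2.2647 = 0.6381, so P(S) = 0.6381/(1+0.6381) ≈ 0.39.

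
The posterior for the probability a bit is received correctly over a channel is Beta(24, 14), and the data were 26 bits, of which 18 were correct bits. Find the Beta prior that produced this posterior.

Beta(6, 6)

A Beta(α, β) prior with s successes and f failures in binomial data gives a Beta(α+s, β+f) posterior.
So α = 24 − 18 = 6 and β = 14 − 8 = 6.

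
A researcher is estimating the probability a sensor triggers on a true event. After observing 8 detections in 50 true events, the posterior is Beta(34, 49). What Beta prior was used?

Beta is conjugate to the binomial likelihood: posterior = Beta(α+s, β+f).
So α = 34 − 8 = 26 and β = 49 − 42 = 7.

Beta(26, 7)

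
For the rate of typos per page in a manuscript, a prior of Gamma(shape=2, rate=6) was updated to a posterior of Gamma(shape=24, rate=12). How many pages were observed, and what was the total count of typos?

n = 6 pages with total 22 typos

Gamma–Poisson conjugacy: posterior shape = α + Σxᵢ, posterior rate = β + n.
Matching: Σxᵢ = 24 − 2 = 22 and n = 12 − 6 = 6.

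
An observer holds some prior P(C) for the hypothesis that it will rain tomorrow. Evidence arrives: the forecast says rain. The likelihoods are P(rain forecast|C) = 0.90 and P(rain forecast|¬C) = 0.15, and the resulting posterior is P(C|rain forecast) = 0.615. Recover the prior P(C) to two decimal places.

In odds form, posterior odds = prior odds × likelihood ratio, so prior odds = posterior odds ÷ LR.
Posterior odds = 0.615/(1−0.615) = 1.5974. LR = 0.90/0.15 = 6.0000.
Prior odds = 1.5974/6.0000 = 0.2662, so P(C) = 0.2662/(1+0.2662) ≈ 0.21.

P(C) = 0.21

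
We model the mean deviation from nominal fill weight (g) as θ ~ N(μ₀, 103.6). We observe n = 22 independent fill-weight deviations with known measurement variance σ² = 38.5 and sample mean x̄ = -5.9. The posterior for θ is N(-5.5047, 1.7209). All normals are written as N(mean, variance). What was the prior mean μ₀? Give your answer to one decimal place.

μ₀ = 17.9

With known observation variance, the Normal–Normal posterior has precision τ_n = τ₀ + n/σ² and mean μ_n = (τ₀μ₀ + (n/σ²)x̄)/τ_n.
Here τ₀ = 1/103.6 = 0.009653 and τ_data = 22/38.5 = 0.571429, so τ_n = 0.581082.
Rearranging for μ₀: μ₀ = (μ_n·τ_n − τ_data·x̄)/τ₀ = (-5.5047·0.581082 − 0.571429·-5.9) / 0.009653 = 0.172749/0.009653 ≈ 17.9.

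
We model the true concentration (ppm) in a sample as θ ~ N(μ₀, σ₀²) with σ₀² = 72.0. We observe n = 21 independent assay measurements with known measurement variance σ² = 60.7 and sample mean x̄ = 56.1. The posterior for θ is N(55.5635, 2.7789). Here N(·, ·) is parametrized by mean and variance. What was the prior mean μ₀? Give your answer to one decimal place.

The posterior mean is a precision-weighted average: μ_n = (τ₀μ₀ + τ_data·x̄)/(τ₀+τ_data), with τ₀=1/σ₀² and τ_data=n/σ².
Here τ₀ = 1/72.0 = 0.013889 and τ_data = 21/60.7 = 0.345964, so τ_n = 0.359853.
Rearranging for μ₀: μ₀ = (μ_n·τ_n − τ_data·x̄)/τ₀ = (55.5635·0.359853 − 0.345964·56.1) / 0.013889 = 0.586112/0.013889 ≈ 42.2.

μ₀ = 42.2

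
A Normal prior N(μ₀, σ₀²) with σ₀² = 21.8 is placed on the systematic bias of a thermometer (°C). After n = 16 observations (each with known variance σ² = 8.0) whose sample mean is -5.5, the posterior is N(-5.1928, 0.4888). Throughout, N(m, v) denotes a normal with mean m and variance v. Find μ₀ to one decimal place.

μ₀ = 8.2

The posterior mean is a precision-weighted average: μ_n = (τ₀μ₀ + τ_data·x̄)/(τ₀+τ_data), with τ₀=1/σ₀² and τ_data=n/σ².
Here τ₀ = 1/21.8 = 0.045872 and τ_data = 16/8.0 = 2.000000, so τ_n = 2.045872.
Rearranging for μ₀: μ₀ = (μ_n·τ_n − τ_data·x̄)/τ₀ = (-5.1928·2.045872 − 2.000000·-5.5) / 0.045872 = 0.376196/0.045872 ≈ 8.2.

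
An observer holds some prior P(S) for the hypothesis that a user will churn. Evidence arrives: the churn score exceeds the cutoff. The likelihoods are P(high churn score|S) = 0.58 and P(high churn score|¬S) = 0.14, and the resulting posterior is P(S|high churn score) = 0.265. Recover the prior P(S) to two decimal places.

Bayes' rule in odds form gives O(S|E) = O(S)·[P(E|S)/P(E|¬S)], hence O(S) = O(S|E)/LR.
Posterior odds = 0.265/(1−0.265) = 0.3605. LR = 0.58/0.14 = 4.1429.
Prior odds = 0.3605/4.1429 = 0.0870, so P(S) = 0.0870/(1+0.0870) ≈ 0.08.

P(S) = 0.08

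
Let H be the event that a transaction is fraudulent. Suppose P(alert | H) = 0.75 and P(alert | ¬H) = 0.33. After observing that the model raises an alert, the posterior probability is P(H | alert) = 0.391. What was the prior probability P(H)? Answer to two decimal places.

In odds form, posterior odds = prior odds × likelihood ratio, so prior odds = posterior odds ÷ LR.
Posterior odds = 0.391/(1−0.391) = 0.6420. LR = 0.75/0.33 = 2.2727.
Prior odds = 0.6420/2.2727 = 0.2825, so P(H) = 0.2825/(1+0.2825) ≈ 0.22.

P(H) = 0.22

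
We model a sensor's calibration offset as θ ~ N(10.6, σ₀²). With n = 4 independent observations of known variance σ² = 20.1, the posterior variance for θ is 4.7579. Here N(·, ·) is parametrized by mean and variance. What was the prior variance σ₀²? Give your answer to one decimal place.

σ₀² = 89.5

Posterior precision equals prior precision plus data precision: 1/σ_n² = 1/σ₀² + n/σ².
So 1/σ₀² = 1/4.7579 − 4/20.1 = 0.210177 − 0.199005 = 0.011172.
Hence σ₀² = 1/0.011172 ≈ 89.5.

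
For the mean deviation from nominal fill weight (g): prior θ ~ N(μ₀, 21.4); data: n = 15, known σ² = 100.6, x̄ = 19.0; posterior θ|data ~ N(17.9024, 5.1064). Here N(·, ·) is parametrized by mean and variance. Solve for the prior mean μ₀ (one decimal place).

μ₀ = 14.4

With known observation variance, the Normal–Normal posterior has precision τ_n = τ₀ + n/σ² and mean μ_n = (τ₀μ₀ + (n/σ²)x̄)/τ_n.
Here τ₀ = 1/21.4 = 0.046729 and τ_data = 15/100.6 = 0.149105, so τ_n = 0.195834.
Rearranging for μ₀: μ₀ = (μ_n·τ_n − τ_data·x̄)/τ₀ = (17.9024·0.195834 − 0.149105·19.0) / 0.046729 = 0.672904/0.046729 ≈ 14.4.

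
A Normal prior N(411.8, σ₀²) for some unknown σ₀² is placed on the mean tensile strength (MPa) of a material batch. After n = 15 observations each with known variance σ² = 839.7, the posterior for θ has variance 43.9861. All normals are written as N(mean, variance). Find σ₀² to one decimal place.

For the Normal–Normal model with known σ², precisions add: τ_n = τ₀ + n/σ².
So 1/σ₀² = 1/43.9861 − 15/839.7 = 0.022734 − 0.017864 = 0.004870.
Hence σ₀² = 1/0.004870 ≈ 205.3.

σ₀² = 205.3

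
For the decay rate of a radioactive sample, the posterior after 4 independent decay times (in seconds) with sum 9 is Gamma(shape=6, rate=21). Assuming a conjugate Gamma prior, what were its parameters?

Gamma(shape=2, rate=12)

Gamma–exponential conjugacy: posterior shape = α + n, posterior rate = β + Σtᵢ.
So α = 6 − 4 = 2 and β = 21 − 9 = 12.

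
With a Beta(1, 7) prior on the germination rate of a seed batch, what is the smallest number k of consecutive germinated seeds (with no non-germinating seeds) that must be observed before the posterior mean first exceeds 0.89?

k = 56

After k germinated seeds and 0 non-germinating seeds the posterior is Beta(1+k, 7), with mean (1+k)/(1+7+k).
Set (1+k)/(8+k) > 0.89 and solve: k > (0.89·8 − 1)/(1 − 0.89) = 55.636.
The smallest integer exceeding 55.636 is 56.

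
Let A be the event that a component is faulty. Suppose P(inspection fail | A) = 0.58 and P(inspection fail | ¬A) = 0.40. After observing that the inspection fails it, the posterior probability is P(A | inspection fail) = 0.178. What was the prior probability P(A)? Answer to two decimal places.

P(A) = 0.13

Bayes' rule in odds form gives O(A|E) = O(A)·[P(E|A)/P(E|¬A)], hence O(A) = O(A|E)/LR.
Posterior odds = 0.178/(1−0.178) = 0.2165. LR = 0.58/0.40 = 1.4500.
Prior odds = 0.2165/1.4500 = 0.1493, so P(A) = 0.1493/(1+0.1493) ≈ 0.13.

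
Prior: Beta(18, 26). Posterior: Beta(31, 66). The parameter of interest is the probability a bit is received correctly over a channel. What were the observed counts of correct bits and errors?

Under Beta–binomial conjugacy the posterior parameters are (a+s, b+f).
So s = 31 − 18 = 13 and f = 66 − 26 = 40.

13 correct bits and 40 errors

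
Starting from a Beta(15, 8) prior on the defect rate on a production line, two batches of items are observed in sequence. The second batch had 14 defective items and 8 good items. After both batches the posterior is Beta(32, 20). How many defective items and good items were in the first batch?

3 defective items and 4 good items

Because Beta–binomial updating is additive in the counts, the combined data contributed (α_post−α_prior, β_post−β_prior) successes and failures.
Total across both batches: 32−15=17 defective items, 20−8=12 good items.
Subtract the second batch: 17−14=3 defective items and 12−8=4 good items.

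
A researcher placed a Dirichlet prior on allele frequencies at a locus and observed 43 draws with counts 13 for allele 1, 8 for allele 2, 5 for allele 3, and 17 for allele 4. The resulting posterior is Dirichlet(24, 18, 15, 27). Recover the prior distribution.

Dirichlet(11, 10, 10, 10)

For a Dirichlet(α) prior with multinomial counts c, the posterior is Dirichlet(α + c) componentwise.
Subtract each count from the matching posterior parameter: 24−13=11, 18−8=10, 15−5=10, 27−17=10.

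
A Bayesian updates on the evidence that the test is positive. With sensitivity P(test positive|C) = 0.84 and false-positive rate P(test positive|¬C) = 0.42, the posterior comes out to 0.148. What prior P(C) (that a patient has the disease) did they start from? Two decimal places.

P(C) = 0.08

Bayes' rule in odds form gives O(C|E) = O(C)·[P(E|C)/P(E|¬C)], hence O(C) = O(C|E)/LR.
Posterior odds = 0.148/(1−0.148) = 0.1737. LR = 0.84/0.42 = 2.0000.
Prior odds = 0.1737/2.0000 = 0.0868, so P(C) = 0.0868/(1+0.0868) ≈ 0.08.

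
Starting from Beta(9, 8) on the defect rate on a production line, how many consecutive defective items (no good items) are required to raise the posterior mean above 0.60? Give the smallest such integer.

k = 4

After k defective items and 0 good items the posterior is Beta(9+k, 8), with mean (9+k)/(9+8+k).
Set (9+k)/(17+k) > 0.60 and solve: k > (0.60·17 − 9)/(1 − 0.60) = 3.000.
The smallest integer exceeding 3.000 is 4.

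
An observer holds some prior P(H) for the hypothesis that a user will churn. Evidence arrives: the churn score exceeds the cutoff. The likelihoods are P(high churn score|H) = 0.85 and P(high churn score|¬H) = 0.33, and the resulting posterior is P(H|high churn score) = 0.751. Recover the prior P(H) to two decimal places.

Bayes' rule in odds form gives O(H|E) = O(H)·[P(E|H)/P(E|¬H)], hence O(H) = O(H|E)/LR.
Posterior odds = 0.751/(1−0.751) = 3.0161. LR = 0.85/0.33 = 2.5758.
Prior odds = 3.0161/2.5758 = 1.1709, so P(H) = 1.1709/(1+1.1709) ≈ 0.54.

P(H) = 0.54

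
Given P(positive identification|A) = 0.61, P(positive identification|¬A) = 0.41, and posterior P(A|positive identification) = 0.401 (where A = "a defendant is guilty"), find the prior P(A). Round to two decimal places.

In odds form, posterior odds = prior odds × likelihood ratio, so prior odds = posterior odds ÷ LR.
Posterior odds = 0.401/(1−0.401) = 0.6694. LR = 0.61/0.41 = 1.4878.
Prior odds = 0.6694/1.4878 = 0.4499, so P(A) = 0.4499/(1+0.4499) ≈ 0.31.

P(A) = 0.31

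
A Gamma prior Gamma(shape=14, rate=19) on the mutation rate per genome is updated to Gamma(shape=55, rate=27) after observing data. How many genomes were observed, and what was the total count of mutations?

n = 8 genomes with total 41 mutations

Gamma–Poisson conjugacy: posterior shape = α + Σxᵢ, posterior rate = β + n.
Matching: Σxᵢ = 55 − 14 = 41 and n = 27 − 19 = 8.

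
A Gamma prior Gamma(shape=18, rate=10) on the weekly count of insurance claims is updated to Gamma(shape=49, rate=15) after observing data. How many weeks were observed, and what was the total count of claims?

Gamma–Poisson conjugacy: posterior shape = α + Σxᵢ, posterior rate = β + n.
Matching: Σxᵢ = 49 − 18 = 31 and n = 15 − 10 = 5.

n = 5 weeks with total 31 claims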